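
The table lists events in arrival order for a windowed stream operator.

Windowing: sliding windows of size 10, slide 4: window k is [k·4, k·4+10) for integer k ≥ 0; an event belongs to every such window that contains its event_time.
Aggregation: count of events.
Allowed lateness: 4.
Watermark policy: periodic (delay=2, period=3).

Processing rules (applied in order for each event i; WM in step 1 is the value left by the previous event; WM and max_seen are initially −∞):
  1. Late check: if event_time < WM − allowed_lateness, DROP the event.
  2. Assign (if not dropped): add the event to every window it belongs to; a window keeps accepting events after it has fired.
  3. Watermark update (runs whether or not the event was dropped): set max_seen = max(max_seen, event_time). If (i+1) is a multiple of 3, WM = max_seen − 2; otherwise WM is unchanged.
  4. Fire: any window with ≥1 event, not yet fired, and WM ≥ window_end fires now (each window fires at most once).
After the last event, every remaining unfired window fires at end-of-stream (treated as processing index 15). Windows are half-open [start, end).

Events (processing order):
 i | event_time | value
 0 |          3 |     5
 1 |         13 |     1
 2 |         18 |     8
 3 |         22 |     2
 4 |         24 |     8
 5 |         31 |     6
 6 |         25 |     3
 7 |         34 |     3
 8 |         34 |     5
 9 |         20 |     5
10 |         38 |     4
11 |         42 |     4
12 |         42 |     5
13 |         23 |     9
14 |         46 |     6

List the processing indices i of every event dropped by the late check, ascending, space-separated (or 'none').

9 13

i=0 t=3 v=5: → [0,10); WM=−∞
i=1 t=13 v=1: → [12,22),[8,18),[4,14); WM=−∞
i=2 t=18 v=8: → [16,26),[12,22); WM=16; [0,10) fires=1 [4,14) fires=1
i=3 t=22 v=2: → [20,30),[16,26); WM=16
i=4 t=24 v=8: → [24,34),[20,30),[16,26); WM=16
i=5 t=31 v=6: → [28,38),[24,34); WM=29; [8,18) fires=1 [12,22) fires=2 [16,26) fires=3
i=6 t=25 v=3: → [24,34),[20,30),[16,26); WM=29
i=7 t=34 v=3: → [32,42),[28,38); WM=29
i=8 t=34 v=5: → [32,42),[28,38); WM=32; [20,30) fires=3
i=9 t=20 v=5: DROP (t<32-4); WM=32
i=10 t=38 v=4: → [36,46),[32,42); WM=32
i=11 t=42 v=4: → [40,50),[36,46); WM=40; [24,34) fires=3 [28,38) fires=3
i=12 t=42 v=5: → [40,50),[36,46); WM=40
i=13 t=23 v=9: DROP (t<40-4); WM=40
i=14 t=46 v=6: → [44,54),[40,50); WM=44; [32,42) fires=3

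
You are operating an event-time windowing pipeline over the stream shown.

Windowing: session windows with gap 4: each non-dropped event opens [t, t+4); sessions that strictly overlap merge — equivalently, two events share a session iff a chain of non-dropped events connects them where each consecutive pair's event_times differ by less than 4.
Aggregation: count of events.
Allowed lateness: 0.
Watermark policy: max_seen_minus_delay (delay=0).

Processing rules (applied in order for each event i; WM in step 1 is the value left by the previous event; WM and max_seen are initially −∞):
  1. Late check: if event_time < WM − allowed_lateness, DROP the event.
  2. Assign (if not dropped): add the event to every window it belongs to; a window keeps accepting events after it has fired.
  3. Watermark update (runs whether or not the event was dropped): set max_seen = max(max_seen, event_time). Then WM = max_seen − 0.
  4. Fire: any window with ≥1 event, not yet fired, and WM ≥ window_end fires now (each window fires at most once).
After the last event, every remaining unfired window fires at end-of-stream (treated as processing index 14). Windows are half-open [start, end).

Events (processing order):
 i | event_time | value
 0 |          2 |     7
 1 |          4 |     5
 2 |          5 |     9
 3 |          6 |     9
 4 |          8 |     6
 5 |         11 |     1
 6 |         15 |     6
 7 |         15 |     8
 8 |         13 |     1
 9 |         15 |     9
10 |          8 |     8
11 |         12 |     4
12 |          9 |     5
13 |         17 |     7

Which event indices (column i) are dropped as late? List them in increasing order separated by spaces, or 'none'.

8 10 11 12

i=0 t=2 v=7: → [2,6); WM=2
i=1 t=4 v=5: → [2,8); WM=4
i=2 t=5 v=9: → [2,9); WM=5
i=3 t=6 v=9: → [2,10); WM=6
i=4 t=8 v=6: → [2,12); WM=8
i=5 t=11 v=1: → [2,15); WM=11
i=6 t=15 v=6: → [15,19); WM=15
i=7 t=15 v=8: → [15,19); WM=15
i=8 t=13 v=1: DROP (t<15-0); WM=15
i=9 t=15 v=9: → [15,19); WM=15
i=10 t=8 v=8: DROP (t<15-0); WM=15
i=11 t=12 v=4: DROP (t<15-0); WM=15
i=12 t=9 v=5: DROP (t<15-0); WM=15
i=13 t=17 v=7: → [15,21); WM=17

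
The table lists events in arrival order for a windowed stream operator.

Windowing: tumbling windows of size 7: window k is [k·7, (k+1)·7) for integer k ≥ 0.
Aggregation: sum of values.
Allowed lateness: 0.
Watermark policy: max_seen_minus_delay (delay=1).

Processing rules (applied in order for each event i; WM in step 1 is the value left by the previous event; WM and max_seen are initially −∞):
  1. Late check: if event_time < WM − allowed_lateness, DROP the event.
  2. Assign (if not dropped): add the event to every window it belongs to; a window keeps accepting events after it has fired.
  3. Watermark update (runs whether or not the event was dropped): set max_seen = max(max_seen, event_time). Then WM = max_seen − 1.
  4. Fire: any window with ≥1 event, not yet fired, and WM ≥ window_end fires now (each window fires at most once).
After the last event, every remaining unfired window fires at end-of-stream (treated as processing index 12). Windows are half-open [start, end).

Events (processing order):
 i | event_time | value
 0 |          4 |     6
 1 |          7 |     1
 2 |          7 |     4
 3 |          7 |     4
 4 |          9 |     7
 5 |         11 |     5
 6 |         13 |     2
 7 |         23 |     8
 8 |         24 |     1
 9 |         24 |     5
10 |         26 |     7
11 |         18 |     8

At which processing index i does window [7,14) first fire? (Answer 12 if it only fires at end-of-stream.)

i=0 t=4 v=6: → [0,7); WM=3
i=1 t=7 v=1: → [7,14); WM=6
i=2 t=7 v=4: → [7,14); WM=6
i=3 t=7 v=4: → [7,14); WM=6
i=4 t=9 v=7: → [7,14); WM=8; [0,7) fires=6
i=5 t=11 v=5: → [7,14); WM=10
i=6 t=13 v=2: → [7,14); WM=12
i=7 t=23 v=8: → [21,28); WM=22; [7,14) fires=23
i=8 t=24 v=1: → [21,28); WM=23
i=9 t=24 v=5: → [21,28); WM=23
i=10 t=26 v=7: → [21,28); WM=25
i=11 t=18 v=8: DROP (t<25-0); WM=25

7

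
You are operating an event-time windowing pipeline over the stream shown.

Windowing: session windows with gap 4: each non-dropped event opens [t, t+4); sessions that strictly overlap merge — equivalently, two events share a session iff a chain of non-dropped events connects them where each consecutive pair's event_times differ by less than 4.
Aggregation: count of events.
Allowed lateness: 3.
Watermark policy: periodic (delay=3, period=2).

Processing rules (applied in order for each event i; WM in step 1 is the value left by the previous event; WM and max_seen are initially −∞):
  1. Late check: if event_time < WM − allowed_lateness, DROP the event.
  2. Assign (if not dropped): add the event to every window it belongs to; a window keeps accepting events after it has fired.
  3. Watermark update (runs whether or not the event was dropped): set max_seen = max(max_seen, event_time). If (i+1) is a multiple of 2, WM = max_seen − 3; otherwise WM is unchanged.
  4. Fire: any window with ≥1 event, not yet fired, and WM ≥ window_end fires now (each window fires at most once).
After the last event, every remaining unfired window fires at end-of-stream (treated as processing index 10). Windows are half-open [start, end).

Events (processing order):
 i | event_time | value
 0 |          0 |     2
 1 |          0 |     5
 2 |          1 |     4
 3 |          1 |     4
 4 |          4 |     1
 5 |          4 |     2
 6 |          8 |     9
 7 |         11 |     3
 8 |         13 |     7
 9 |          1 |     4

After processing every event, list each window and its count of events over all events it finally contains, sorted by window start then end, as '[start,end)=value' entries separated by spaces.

i=0 t=0 v=2: → [0,4); WM=−∞
i=1 t=0 v=5: → [0,4); WM=-3
i=2 t=1 v=4: → [0,5); WM=-3
i=3 t=1 v=4: → [0,5); WM=-2
i=4 t=4 v=1: → [0,8); WM=-2
i=5 t=4 v=2: → [0,8); WM=1
i=6 t=8 v=9: → [8,12); WM=1
i=7 t=11 v=3: → [8,15); WM=8
i=8 t=13 v=7: → [8,17); WM=8
i=9 t=1 v=4: DROP (t<8-3); WM=10

[0,8)=6 [8,17)=3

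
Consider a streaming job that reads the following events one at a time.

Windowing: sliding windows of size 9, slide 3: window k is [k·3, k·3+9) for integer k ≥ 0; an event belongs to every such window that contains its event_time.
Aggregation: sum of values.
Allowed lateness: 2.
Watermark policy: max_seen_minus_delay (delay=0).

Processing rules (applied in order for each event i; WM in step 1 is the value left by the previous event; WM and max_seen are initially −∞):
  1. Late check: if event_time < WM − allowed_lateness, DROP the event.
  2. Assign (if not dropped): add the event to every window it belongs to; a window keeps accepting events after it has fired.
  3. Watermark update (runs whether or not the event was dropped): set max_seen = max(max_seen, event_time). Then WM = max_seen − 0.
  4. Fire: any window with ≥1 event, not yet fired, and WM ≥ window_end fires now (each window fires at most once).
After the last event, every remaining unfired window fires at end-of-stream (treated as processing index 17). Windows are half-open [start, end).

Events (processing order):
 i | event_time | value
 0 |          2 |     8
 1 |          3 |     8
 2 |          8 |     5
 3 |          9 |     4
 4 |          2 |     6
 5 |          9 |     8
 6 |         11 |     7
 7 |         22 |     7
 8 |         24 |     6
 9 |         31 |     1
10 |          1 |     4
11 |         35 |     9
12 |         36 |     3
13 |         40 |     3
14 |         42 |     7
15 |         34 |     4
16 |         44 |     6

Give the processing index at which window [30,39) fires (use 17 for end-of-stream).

13

i=0 t=2 v=8: → [0,9); WM=2
i=1 t=3 v=8: → [3,12),[0,9); WM=3
i=2 t=8 v=5: → [6,15),[3,12),[0,9); WM=8
i=3 t=9 v=4: → [9,18),[6,15),[3,12); WM=9; [0,9) fires=21
i=4 t=2 v=6: DROP (t<9-2); WM=9
i=5 t=9 v=8: → [9,18),[6,15),[3,12); WM=9
i=6 t=11 v=7: → [9,18),[6,15),[3,12); WM=11
i=7 t=22 v=7: → [21,30),[18,27),[15,24); WM=22; [3,12) fires=32 [6,15) fires=24 [9,18) fires=19
i=8 t=24 v=6: → [24,33),[21,30),[18,27); WM=24; [15,24) fires=7
i=9 t=31 v=1: → [30,39),[27,36),[24,33); WM=31; [18,27) fires=13 [21,30) fires=13
i=10 t=1 v=4: DROP (t<31-2); WM=31
i=11 t=35 v=9: → [33,42),[30,39),[27,36); WM=35; [24,33) fires=7
i=12 t=36 v=3: → [36,45),[33,42),[30,39); WM=36; [27,36) fires=10
i=13 t=40 v=3: → [39,48),[36,45),[33,42); WM=40; [30,39) fires=13
i=14 t=42 v=7: → [42,51),[39,48),[36,45); WM=42; [33,42) fires=15
i=15 t=34 v=4: DROP (t<42-2); WM=42
i=16 t=44 v=6: → [42,51),[39,48),[36,45); WM=44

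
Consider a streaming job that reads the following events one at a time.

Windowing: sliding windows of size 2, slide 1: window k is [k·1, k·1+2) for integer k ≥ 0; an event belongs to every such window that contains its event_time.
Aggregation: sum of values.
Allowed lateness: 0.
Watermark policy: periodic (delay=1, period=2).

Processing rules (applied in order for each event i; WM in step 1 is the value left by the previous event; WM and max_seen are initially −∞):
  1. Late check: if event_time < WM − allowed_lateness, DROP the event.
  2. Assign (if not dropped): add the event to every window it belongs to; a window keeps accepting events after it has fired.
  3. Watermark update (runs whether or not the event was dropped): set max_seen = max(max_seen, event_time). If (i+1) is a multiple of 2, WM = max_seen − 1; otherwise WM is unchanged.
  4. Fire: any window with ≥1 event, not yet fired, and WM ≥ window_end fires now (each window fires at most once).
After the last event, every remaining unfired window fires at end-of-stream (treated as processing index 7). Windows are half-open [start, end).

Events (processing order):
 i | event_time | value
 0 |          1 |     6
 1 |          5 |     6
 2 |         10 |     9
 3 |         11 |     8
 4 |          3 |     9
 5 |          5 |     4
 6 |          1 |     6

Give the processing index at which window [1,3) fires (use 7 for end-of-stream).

1

i=0 t=1 v=6: → [1,3),[0,2); WM=−∞
i=1 t=5 v=6: → [5,7),[4,6); WM=4; [0,2) fires=6 [1,3) fires=6
i=2 t=10 v=9: → [10,12),[9,11); WM=4
i=3 t=11 v=8: → [11,13),[10,12); WM=10; [4,6) fires=6 [5,7) fires=6
i=4 t=3 v=9: DROP (t<10-0); WM=10
i=5 t=5 v=4: DROP (t<10-0); WM=10
i=6 t=1 v=6: DROP (t<10-0); WM=10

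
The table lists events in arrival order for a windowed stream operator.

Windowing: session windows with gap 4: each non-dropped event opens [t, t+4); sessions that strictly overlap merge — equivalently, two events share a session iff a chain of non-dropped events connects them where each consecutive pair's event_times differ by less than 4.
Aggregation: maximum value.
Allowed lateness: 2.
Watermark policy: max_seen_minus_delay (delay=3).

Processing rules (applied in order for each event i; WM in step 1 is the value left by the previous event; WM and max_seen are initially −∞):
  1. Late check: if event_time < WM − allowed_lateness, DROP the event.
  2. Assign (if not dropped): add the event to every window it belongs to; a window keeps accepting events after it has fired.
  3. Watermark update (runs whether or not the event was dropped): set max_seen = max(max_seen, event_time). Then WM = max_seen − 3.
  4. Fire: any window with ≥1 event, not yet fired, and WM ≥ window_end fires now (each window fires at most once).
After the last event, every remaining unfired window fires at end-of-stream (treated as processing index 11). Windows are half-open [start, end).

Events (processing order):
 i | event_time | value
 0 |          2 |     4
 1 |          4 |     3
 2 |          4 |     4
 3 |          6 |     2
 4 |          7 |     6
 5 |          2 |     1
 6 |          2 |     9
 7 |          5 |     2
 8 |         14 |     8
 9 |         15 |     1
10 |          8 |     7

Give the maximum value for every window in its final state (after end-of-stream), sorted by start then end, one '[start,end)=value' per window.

[2,11)=9 [14,19)=8

i=0 t=2 v=4: → [2,6); WM=-1
i=1 t=4 v=3: → [2,8); WM=1
i=2 t=4 v=4: → [2,8); WM=1
i=3 t=6 v=2: → [2,10); WM=3
i=4 t=7 v=6: → [2,11); WM=4
i=5 t=2 v=1: → [2,11); WM=4
i=6 t=2 v=9: → [2,11); WM=4
i=7 t=5 v=2: → [2,11); WM=4
i=8 t=14 v=8: → [14,18); WM=11
i=9 t=15 v=1: → [14,19); WM=12
i=10 t=8 v=7: DROP (t<12-2); WM=12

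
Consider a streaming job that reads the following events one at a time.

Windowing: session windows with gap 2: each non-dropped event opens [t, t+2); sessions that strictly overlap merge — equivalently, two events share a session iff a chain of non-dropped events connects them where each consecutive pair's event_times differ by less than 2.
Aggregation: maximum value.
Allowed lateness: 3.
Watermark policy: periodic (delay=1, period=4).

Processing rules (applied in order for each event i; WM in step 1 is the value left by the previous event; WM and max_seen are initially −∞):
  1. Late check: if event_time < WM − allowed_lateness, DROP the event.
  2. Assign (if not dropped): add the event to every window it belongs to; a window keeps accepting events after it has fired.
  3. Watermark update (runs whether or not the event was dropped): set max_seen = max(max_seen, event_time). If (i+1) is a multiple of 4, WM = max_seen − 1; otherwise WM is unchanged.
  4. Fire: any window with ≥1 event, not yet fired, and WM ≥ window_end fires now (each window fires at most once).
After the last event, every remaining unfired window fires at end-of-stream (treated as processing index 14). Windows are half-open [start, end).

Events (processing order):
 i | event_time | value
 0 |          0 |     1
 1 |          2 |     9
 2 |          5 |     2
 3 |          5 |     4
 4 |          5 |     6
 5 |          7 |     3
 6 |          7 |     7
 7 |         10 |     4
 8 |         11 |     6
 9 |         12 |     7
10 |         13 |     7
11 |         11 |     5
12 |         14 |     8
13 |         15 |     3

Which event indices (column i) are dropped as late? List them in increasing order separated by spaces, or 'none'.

none

i=0 t=0 v=1: → [0,2); WM=−∞
i=1 t=2 v=9: → [2,4); WM=−∞
i=2 t=5 v=2: → [5,7); WM=−∞
i=3 t=5 v=4: → [5,7); WM=4
i=4 t=5 v=6: → [5,7); WM=4
i=5 t=7 v=3: → [7,9); WM=4
i=6 t=7 v=7: → [7,9); WM=4
i=7 t=10 v=4: → [10,12); WM=9
i=8 t=11 v=6: → [10,13); WM=9
i=9 t=12 v=7: → [10,14); WM=9
i=10 t=13 v=7: → [10,15); WM=9
i=11 t=11 v=5: → [10,15); WM=12
i=12 t=14 v=8: → [10,16); WM=12
i=13 t=15 v=3: → [10,17); WM=12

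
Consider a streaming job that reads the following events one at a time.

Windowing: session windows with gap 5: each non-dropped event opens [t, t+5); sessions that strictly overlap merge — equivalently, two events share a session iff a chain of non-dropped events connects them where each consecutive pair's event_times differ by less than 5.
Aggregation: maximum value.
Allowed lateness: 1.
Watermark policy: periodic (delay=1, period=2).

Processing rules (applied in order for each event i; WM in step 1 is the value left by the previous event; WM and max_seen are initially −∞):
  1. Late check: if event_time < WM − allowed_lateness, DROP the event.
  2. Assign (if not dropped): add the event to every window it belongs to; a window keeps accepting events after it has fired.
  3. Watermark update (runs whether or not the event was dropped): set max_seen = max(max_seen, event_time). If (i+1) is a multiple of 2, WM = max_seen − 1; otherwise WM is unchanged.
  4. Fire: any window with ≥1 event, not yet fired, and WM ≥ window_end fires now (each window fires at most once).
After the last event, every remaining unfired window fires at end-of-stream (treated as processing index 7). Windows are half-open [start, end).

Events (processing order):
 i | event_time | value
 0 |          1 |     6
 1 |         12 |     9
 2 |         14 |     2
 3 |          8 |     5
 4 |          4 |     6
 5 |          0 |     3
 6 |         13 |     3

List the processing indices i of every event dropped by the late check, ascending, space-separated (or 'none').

i=0 t=1 v=6: → [1,6); WM=−∞
i=1 t=12 v=9: → [12,17); WM=11
i=2 t=14 v=2: → [12,19); WM=11
i=3 t=8 v=5: DROP (t<11-1); WM=13
i=4 t=4 v=6: DROP (t<13-1); WM=13
i=5 t=0 v=3: DROP (t<13-1); WM=13
i=6 t=13 v=3: → [12,19); WM=13

3 4 5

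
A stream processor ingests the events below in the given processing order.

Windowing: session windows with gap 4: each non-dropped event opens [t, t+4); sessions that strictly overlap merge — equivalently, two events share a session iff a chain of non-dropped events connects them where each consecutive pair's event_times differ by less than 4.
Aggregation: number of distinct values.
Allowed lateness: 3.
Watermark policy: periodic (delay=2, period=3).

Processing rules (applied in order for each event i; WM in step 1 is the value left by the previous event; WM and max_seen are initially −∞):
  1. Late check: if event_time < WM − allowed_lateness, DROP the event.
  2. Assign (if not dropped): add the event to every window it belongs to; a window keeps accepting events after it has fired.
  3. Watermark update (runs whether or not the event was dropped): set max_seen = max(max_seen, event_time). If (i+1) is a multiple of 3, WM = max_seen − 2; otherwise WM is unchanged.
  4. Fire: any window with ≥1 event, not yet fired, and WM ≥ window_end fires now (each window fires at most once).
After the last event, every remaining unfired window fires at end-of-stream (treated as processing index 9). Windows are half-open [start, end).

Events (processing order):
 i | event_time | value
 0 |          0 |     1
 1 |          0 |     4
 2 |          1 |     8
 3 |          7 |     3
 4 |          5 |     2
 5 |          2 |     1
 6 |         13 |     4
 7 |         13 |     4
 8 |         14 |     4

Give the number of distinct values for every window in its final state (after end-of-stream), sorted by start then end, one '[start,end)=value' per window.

[0,11)=5 [13,18)=1

i=0 t=0 v=1: → [0,4); WM=−∞
i=1 t=0 v=4: → [0,4); WM=−∞
i=2 t=1 v=8: → [0,5); WM=-1
i=3 t=7 v=3: → [7,11); WM=-1
i=4 t=5 v=2: → [5,11); WM=-1
i=5 t=2 v=1: → [0,11); WM=5
i=6 t=13 v=4: → [13,17); WM=5
i=7 t=13 v=4: → [13,17); WM=5
i=8 t=14 v=4: → [13,18); WM=12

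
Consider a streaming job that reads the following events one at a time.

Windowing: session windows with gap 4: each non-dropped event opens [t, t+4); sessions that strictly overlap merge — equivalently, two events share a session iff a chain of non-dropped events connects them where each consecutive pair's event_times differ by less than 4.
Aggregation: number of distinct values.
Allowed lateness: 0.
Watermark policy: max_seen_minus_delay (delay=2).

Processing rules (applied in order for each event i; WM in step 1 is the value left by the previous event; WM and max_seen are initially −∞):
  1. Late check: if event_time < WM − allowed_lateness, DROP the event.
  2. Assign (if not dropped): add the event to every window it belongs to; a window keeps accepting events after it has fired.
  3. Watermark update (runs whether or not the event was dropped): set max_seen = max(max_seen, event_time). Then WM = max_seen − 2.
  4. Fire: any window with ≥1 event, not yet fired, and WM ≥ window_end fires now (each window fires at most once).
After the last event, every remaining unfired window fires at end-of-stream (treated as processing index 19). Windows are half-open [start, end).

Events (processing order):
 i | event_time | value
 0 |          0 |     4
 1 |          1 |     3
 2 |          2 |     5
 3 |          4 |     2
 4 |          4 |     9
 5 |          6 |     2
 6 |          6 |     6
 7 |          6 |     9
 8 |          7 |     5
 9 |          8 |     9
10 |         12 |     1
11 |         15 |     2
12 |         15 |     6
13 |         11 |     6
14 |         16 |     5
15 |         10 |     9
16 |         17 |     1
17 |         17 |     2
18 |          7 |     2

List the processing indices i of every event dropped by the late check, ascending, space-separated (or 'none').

13 15 18

i=0 t=0 v=4: → [0,4); WM=-2
i=1 t=1 v=3: → [0,5); WM=-1
i=2 t=2 v=5: → [0,6); WM=0
i=3 t=4 v=2: → [0,8); WM=2
i=4 t=4 v=9: → [0,8); WM=2
i=5 t=6 v=2: → [0,10); WM=4
i=6 t=6 v=6: → [0,10); WM=4
i=7 t=6 v=9: → [0,10); WM=4
i=8 t=7 v=5: → [0,11); WM=5
i=9 t=8 v=9: → [0,12); WM=6
i=10 t=12 v=1: → [12,16); WM=10
i=11 t=15 v=2: → [12,19); WM=13
i=12 t=15 v=6: → [12,19); WM=13
i=13 t=11 v=6: DROP (t<13-0); WM=13
i=14 t=16 v=5: → [12,20); WM=14
i=15 t=10 v=9: DROP (t<14-0); WM=14
i=16 t=17 v=1: → [12,21); WM=15
i=17 t=17 v=2: → [12,21); WM=15
i=18 t=7 v=2: DROP (t<15-0); WM=15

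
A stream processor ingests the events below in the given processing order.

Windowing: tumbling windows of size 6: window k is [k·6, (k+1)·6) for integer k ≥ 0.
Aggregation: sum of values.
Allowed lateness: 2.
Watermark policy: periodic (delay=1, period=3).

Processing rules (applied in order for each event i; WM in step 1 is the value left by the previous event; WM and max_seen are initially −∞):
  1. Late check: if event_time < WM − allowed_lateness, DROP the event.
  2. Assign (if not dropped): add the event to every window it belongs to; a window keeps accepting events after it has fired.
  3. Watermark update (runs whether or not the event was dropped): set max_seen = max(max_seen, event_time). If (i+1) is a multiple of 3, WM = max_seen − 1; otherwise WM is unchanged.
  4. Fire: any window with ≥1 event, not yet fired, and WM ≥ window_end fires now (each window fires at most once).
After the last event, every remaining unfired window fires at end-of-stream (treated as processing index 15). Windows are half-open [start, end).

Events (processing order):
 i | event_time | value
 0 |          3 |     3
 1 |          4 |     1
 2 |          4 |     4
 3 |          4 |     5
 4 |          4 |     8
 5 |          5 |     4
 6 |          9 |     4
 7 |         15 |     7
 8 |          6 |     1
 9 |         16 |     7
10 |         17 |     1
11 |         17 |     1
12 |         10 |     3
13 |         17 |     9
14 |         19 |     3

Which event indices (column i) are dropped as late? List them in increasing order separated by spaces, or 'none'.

12

i=0 t=3 v=3: → [0,6); WM=−∞
i=1 t=4 v=1: → [0,6); WM=−∞
i=2 t=4 v=4: → [0,6); WM=3
i=3 t=4 v=5: → [0,6); WM=3
i=4 t=4 v=8: → [0,6); WM=3
i=5 t=5 v=4: → [0,6); WM=4
i=6 t=9 v=4: → [6,12); WM=4
i=7 t=15 v=7: → [12,18); WM=4
i=8 t=6 v=1: → [6,12); WM=14; [0,6) fires=25 [6,12) fires=5
i=9 t=16 v=7: → [12,18); WM=14
i=10 t=17 v=1: → [12,18); WM=14
i=11 t=17 v=1: → [12,18); WM=16
i=12 t=10 v=3: DROP (t<16-2); WM=16
i=13 t=17 v=9: → [12,18); WM=16
i=14 t=19 v=3: → [18,24); WM=18; [12,18) fires=25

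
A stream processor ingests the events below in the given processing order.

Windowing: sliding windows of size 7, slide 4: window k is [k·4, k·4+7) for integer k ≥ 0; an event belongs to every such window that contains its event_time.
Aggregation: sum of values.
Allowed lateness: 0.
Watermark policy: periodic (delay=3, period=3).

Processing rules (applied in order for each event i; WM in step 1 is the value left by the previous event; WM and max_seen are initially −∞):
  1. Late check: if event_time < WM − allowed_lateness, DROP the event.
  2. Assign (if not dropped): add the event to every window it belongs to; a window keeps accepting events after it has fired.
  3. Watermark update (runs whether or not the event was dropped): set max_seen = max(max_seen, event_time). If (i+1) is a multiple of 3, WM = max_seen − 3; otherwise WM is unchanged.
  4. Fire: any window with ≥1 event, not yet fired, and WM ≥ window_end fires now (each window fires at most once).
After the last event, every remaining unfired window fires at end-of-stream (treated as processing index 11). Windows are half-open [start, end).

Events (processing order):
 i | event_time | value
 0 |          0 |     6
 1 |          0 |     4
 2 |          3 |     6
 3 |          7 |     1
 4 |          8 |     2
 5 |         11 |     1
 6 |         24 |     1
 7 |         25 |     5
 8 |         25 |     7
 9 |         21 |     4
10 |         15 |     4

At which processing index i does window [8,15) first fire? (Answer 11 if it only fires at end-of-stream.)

8

i=0 t=0 v=6: → [0,7); WM=−∞
i=1 t=0 v=4: → [0,7); WM=−∞
i=2 t=3 v=6: → [0,7); WM=0
i=3 t=7 v=1: → [4,11); WM=0
i=4 t=8 v=2: → [8,15),[4,11); WM=0
i=5 t=11 v=1: → [8,15); WM=8; [0,7) fires=16
i=6 t=24 v=1: → [24,31),[20,27); WM=8
i=7 t=25 v=5: → [24,31),[20,27); WM=8
i=8 t=25 v=7: → [24,31),[20,27); WM=22; [4,11) fires=3 [8,15) fires=3
i=9 t=21 v=4: DROP (t<22-0); WM=22
i=10 t=15 v=4: DROP (t<22-0); WM=22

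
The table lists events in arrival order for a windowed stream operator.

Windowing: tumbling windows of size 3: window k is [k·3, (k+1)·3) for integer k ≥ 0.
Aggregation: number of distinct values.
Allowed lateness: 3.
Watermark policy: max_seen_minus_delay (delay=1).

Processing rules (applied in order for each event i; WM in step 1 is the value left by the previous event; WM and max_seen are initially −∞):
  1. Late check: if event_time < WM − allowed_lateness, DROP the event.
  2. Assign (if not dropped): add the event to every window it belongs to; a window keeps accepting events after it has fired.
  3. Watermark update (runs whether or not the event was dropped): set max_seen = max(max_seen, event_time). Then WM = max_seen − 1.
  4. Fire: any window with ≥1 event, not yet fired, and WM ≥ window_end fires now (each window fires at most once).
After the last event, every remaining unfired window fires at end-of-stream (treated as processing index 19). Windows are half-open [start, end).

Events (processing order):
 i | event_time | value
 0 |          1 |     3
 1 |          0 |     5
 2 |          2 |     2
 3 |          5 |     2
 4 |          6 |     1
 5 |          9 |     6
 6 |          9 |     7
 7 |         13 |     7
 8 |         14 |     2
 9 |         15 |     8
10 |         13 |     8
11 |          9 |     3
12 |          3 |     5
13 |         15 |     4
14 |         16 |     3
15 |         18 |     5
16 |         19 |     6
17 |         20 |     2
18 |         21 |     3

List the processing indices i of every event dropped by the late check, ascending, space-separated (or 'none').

11 12

i=0 t=1 v=3: → [0,3); WM=0
i=1 t=0 v=5: → [0,3); WM=0
i=2 t=2 v=2: → [0,3); WM=1
i=3 t=5 v=2: → [3,6); WM=4; [0,3) fires=3
i=4 t=6 v=1: → [6,9); WM=5
i=5 t=9 v=6: → [9,12); WM=8; [3,6) fires=1
i=6 t=9 v=7: → [9,12); WM=8
i=7 t=13 v=7: → [12,15); WM=12; [6,9) fires=1 [9,12) fires=2
i=8 t=14 v=2: → [12,15); WM=13
i=9 t=15 v=8: → [15,18); WM=14
i=10 t=13 v=8: → [12,15); WM=14
i=11 t=9 v=3: DROP (t<14-3); WM=14
i=12 t=3 v=5: DROP (t<14-3); WM=14
i=13 t=15 v=4: → [15,18); WM=14
i=14 t=16 v=3: → [15,18); WM=15; [12,15) fires=3
i=15 t=18 v=5: → [18,21); WM=17
i=16 t=19 v=6: → [18,21); WM=18; [15,18) fires=3
i=17 t=20 v=2: → [18,21); WM=19
i=18 t=21 v=3: → [21,24); WM=20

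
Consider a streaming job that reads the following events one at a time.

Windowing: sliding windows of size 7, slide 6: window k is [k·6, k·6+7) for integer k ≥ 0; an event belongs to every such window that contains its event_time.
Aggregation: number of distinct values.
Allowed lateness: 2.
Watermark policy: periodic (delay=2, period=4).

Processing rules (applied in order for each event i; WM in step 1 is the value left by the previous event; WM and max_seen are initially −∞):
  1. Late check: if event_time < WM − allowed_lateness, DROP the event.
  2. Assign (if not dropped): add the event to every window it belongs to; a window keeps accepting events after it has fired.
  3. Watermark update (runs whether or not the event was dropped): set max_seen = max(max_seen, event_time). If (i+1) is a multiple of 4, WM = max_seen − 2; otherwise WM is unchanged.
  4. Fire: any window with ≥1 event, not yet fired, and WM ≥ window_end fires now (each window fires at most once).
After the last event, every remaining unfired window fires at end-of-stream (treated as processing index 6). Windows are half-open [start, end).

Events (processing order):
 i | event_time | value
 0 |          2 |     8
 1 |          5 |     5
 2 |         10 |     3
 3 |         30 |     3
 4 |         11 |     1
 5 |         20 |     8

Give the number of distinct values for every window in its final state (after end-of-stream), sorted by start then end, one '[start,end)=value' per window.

i=0 t=2 v=8: → [0,7); WM=−∞
i=1 t=5 v=5: → [0,7); WM=−∞
i=2 t=10 v=3: → [6,13); WM=−∞
i=3 t=30 v=3: → [30,37),[24,31); WM=28; [0,7) fires=2 [6,13) fires=1
i=4 t=11 v=1: DROP (t<28-2); WM=28
i=5 t=20 v=8: DROP (t<28-2); WM=28

[0,7)=2 [6,13)=1 [24,31)=1 [30,37)=1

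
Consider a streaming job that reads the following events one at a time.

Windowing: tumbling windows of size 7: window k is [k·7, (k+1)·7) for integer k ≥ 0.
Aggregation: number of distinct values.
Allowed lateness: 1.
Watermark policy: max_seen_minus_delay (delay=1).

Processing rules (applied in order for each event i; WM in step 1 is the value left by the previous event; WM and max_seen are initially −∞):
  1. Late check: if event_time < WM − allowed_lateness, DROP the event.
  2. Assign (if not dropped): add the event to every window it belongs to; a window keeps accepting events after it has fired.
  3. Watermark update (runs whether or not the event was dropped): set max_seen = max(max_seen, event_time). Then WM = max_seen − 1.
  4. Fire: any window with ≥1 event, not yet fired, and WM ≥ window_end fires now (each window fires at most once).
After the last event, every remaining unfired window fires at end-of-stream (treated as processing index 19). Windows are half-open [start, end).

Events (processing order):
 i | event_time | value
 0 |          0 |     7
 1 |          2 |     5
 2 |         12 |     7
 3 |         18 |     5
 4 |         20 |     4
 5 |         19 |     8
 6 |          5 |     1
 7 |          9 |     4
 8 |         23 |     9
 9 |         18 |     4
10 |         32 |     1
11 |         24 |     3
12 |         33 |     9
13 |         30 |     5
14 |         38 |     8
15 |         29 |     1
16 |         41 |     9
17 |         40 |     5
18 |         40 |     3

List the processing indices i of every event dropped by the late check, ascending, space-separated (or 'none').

6 7 9 11 13 15

i=0 t=0 v=7: → [0,7); WM=-1
i=1 t=2 v=5: → [0,7); WM=1
i=2 t=12 v=7: → [7,14); WM=11; [0,7) fires=2
i=3 t=18 v=5: → [14,21); WM=17; [7,14) fires=1
i=4 t=20 v=4: → [14,21); WM=19
i=5 t=19 v=8: → [14,21); WM=19
i=6 t=5 v=1: DROP (t<19-1); WM=19
i=7 t=9 v=4: DROP (t<19-1); WM=19
i=8 t=23 v=9: → [21,28); WM=22; [14,21) fires=3
i=9 t=18 v=4: DROP (t<22-1); WM=22
i=10 t=32 v=1: → [28,35); WM=31; [21,28) fires=1
i=11 t=24 v=3: DROP (t<31-1); WM=31
i=12 t=33 v=9: → [28,35); WM=32
i=13 t=30 v=5: DROP (t<32-1); WM=32
i=14 t=38 v=8: → [35,42); WM=37; [28,35) fires=2
i=15 t=29 v=1: DROP (t<37-1); WM=37
i=16 t=41 v=9: → [35,42); WM=40
i=17 t=40 v=5: → [35,42); WM=40
i=18 t=40 v=3: → [35,42); WM=40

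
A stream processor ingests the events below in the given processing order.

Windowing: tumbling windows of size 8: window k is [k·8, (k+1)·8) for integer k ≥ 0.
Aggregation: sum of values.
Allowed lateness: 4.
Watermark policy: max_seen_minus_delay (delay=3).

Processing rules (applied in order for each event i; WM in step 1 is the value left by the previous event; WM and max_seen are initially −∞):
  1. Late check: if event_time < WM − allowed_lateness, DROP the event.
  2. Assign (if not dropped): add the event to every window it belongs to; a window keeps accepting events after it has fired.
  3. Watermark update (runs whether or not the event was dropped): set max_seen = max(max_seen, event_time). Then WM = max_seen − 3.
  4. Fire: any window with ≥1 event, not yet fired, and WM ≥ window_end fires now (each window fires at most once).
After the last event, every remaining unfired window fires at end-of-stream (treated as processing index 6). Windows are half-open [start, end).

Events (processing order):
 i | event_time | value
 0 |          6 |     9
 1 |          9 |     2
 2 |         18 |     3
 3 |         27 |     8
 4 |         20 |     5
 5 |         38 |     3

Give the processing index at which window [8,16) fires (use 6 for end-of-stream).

i=0 t=6 v=9: → [0,8); WM=3
i=1 t=9 v=2: → [8,16); WM=6
i=2 t=18 v=3: → [16,24); WM=15; [0,8) fires=9
i=3 t=27 v=8: → [24,32); WM=24; [8,16) fires=2 [16,24) fires=3
i=4 t=20 v=5: → [16,24); WM=24
i=5 t=38 v=3: → [32,40); WM=35; [24,32) fires=8

3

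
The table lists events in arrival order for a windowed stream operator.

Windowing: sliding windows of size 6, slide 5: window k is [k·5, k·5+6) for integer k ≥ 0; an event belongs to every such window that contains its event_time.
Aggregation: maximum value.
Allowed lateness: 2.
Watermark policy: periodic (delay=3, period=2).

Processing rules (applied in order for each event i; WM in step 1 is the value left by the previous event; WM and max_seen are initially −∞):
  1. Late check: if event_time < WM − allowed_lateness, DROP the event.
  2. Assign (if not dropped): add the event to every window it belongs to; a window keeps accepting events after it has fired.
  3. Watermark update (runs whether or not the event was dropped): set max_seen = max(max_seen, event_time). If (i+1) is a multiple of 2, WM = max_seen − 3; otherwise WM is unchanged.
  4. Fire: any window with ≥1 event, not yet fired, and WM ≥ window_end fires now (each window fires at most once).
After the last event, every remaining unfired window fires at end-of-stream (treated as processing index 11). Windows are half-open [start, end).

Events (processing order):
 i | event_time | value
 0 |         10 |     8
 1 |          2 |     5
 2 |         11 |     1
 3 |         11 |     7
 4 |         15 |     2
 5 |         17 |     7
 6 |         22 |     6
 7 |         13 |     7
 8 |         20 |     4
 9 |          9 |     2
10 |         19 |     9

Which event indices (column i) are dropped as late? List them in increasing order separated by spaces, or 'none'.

i=0 t=10 v=8: → [10,16),[5,11); WM=−∞
i=1 t=2 v=5: → [0,6); WM=7; [0,6) fires=5
i=2 t=11 v=1: → [10,16); WM=7
i=3 t=11 v=7: → [10,16); WM=8
i=4 t=15 v=2: → [15,21),[10,16); WM=8
i=5 t=17 v=7: → [15,21); WM=14; [5,11) fires=8
i=6 t=22 v=6: → [20,26); WM=14
i=7 t=13 v=7: → [10,16); WM=19; [10,16) fires=8
i=8 t=20 v=4: → [20,26),[15,21); WM=19
i=9 t=9 v=2: DROP (t<19-2); WM=19
i=10 t=19 v=9: → [15,21); WM=19

9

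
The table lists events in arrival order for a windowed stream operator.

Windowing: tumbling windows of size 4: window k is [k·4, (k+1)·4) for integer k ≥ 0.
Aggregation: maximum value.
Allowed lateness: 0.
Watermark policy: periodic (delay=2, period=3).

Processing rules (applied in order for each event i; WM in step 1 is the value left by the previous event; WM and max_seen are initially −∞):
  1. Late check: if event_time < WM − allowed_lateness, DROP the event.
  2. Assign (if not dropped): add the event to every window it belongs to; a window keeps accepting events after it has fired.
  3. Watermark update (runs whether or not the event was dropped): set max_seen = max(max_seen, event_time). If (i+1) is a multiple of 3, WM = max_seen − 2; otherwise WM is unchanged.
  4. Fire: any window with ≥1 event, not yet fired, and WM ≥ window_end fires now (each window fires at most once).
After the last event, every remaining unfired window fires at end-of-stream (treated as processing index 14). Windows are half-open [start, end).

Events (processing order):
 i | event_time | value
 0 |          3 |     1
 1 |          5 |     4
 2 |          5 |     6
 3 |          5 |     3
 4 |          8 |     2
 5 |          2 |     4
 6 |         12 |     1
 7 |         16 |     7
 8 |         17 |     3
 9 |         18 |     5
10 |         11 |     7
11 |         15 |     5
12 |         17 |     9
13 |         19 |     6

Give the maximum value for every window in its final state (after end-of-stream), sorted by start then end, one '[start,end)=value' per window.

[0,4)=1 [4,8)=6 [8,12)=2 [12,16)=5 [16,20)=9

i=0 t=3 v=1: → [0,4); WM=−∞
i=1 t=5 v=4: → [4,8); WM=−∞
i=2 t=5 v=6: → [4,8); WM=3
i=3 t=5 v=3: → [4,8); WM=3
i=4 t=8 v=2: → [8,12); WM=3
i=5 t=2 v=4: DROP (t<3-0); WM=6; [0,4) fires=1
i=6 t=12 v=1: → [12,16); WM=6
i=7 t=16 v=7: → [16,20); WM=6
i=8 t=17 v=3: → [16,20); WM=15; [4,8) fires=6 [8,12) fires=2
i=9 t=18 v=5: → [16,20); WM=15
i=10 t=11 v=7: DROP (t<15-0); WM=15
i=11 t=15 v=5: → [12,16); WM=16; [12,16) fires=5
i=12 t=17 v=9: → [16,20); WM=16
i=13 t=19 v=6: → [16,20); WM=16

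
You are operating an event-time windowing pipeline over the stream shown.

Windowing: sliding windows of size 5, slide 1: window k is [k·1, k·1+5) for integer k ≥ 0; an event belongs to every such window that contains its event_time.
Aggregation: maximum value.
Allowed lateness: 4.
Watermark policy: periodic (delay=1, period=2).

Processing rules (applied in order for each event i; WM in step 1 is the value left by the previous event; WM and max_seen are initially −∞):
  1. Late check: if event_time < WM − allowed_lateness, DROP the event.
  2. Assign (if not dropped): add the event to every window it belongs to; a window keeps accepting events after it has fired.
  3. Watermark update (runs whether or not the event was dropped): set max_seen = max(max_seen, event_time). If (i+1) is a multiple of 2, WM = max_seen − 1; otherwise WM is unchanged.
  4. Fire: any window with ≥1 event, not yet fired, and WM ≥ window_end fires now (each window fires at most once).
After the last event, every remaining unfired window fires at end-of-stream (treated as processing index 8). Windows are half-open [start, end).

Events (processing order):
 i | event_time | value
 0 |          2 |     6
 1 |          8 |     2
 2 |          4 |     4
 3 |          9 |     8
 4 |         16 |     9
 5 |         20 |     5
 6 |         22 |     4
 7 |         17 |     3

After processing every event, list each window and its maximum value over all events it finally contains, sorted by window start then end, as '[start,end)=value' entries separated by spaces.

[0,5)=6 [1,6)=6 [2,7)=6 [3,8)=4 [4,9)=4 [5,10)=8 [6,11)=8 [7,12)=8 [8,13)=8 [9,14)=8 [12,17)=9 [13,18)=9 [14,19)=9 [15,20)=9 [16,21)=9 [17,22)=5 [18,23)=5 [19,24)=5 [20,25)=5 [21,26)=4 [22,27)=4

i=0 t=2 v=6: → [2,7),[1,6),[0,5); WM=−∞
i=1 t=8 v=2: → [8,13),[7,12),[6,11),[5,10),[4,9); WM=7; [0,5) fires=6 [1,6) fires=6 [2,7) fires=6
i=2 t=4 v=4: → [4,9),[3,8),[2,7),[1,6),[0,5); WM=7
i=3 t=9 v=8: → [9,14),[8,13),[7,12),[6,11),[5,10); WM=8; [3,8) fires=4
i=4 t=16 v=9: → [16,21),[15,20),[14,19),[13,18),[12,17); WM=8
i=5 t=20 v=5: → [20,25),[19,24),[18,23),[17,22),[16,21); WM=19; [4,9) fires=4 [5,10) fires=8 [6,11) fires=8 [7,12) fires=8 [8,13) fires=8 [9,14) fires=8 [12,17) fires=9 [13,18) fires=9 [14,19) fires=9
i=6 t=22 v=4: → [22,27),[21,26),[20,25),[19,24),[18,23); WM=19
i=7 t=17 v=3: → [17,22),[16,21),[15,20),[14,19),[13,18); WM=21; [15,20) fires=9 [16,21) fires=9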